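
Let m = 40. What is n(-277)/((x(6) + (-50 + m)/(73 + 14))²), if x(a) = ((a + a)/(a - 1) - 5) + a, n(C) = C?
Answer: -52415325/2042041 ≈ -25.668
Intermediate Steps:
x(a) = -5 + a + 2*a/(-1 + a) (x(a) = ((2*a)/(-1 + a) - 5) + a = (2*a/(-1 + a) - 5) + a = (-5 + 2*a/(-1 + a)) + a = -5 + a + 2*a/(-1 + a))
n(-277)/((x(6) + (-50 + m)/(73 + 14))²) = -277/((5 + 6² - 4*6)/(-1 + 6) + (-50 + 40)/(73 + 14))² = -277/((5 + 36 - 24)/5 - 10/87)² = -277/((⅕)*17 - 10*1/87)² = -277/(17/5 - 10/87)² = -277/((1429/435)²) = -277/2042041/189225 = -277*189225/2042041 = -52415325/2042041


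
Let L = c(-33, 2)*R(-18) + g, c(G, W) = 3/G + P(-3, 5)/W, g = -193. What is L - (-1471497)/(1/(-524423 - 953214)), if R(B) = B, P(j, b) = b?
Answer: -23917722541079/11 ≈ -2.1743e+12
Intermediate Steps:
c(G, W) = 3/G + 5/W
L = -2600/11 (L = (3/(-33) + 5/2)*(-18) - 193 = (3*(-1/33) + 5*(½))*(-18) - 193 = (-1/11 + 5/2)*(-18) - 193 = (53/22)*(-18) - 193 = -477/11 - 193 = -2600/11 ≈ -236.36)
L - (-1471497)/(1/(-524423 - 953214)) = -2600/11 - (-1471497)/(1/(-524423 - 953214)) = -2600/11 - (-1471497)/(1/(-1477637)) = -2600/11 - (-1471497)/(-1/1477637) = -2600/11 - (-1471497)*(-1477637) = -2600/11 - 1*2174338412589 = -2600/11 - 2174338412589 = -23917722541079/11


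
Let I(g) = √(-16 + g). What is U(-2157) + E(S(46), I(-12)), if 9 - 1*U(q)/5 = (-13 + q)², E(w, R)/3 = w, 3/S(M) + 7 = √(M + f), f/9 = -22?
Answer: -1577478506/67 - 6*I*√38/67 ≈ -2.3544e+7 - 0.55204*I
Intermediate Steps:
f = -198 (f = 9*(-22) = -198)
S(M) = 3/(-7 + √(-198 + M)) (S(M) = 3/(-7 + √(M - 198)) = 3/(-7 + √(-198 + M)))
E(w, R) = 3*w
U(q) = 45 - 5*(-13 + q)²
U(-2157) + E(S(46), I(-12)) = (45 - 5*(-13 - 2157)²) + 3*(3/(-7 + √(-198 + 46))) = (45 - 5*(-2170)²) + 3*(3/(-7 + √(-152))) = (45 - 5*4708900) + 3*(3/(-7 + 2*I*√38)) = (45 - 23544500) + 9/(-7 + 2*I*√38) = -23544455 + 9/(-7 + 2*I*√38)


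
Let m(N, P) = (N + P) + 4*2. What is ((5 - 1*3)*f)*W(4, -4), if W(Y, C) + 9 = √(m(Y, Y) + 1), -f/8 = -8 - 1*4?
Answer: -1728 + 192*√17 ≈ -936.36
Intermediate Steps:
m(N, P) = 8 + N + P (m(N, P) = (N + P) + 8 = 8 + N + P)
f = 96 (f = -8*(-8 - 1*4) = -8*(-8 - 4) = -8*(-12) = 96)
W(Y, C) = -9 + √(9 + 2*Y) (W(Y, C) = -9 + √((8 + Y + Y) + 1) = -9 + √((8 + 2*Y) + 1) = -9 + √(9 + 2*Y))
((5 - 1*3)*f)*W(4, -4) = ((5 - 1*3)*96)*(-9 + √(9 + 2*4)) = ((5 - 3)*96)*(-9 + √(9 + 8)) = (2*96)*(-9 + √17) = 192*(-9 + √17) = -1728 + 192*√17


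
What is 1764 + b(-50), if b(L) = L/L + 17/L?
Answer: 88233/50 ≈ 1764.7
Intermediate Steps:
b(L) = 1 + 17/L
1764 + b(-50) = 1764 + (17 - 50)/(-50) = 1764 - 1/50*(-33) = 1764 + 33/50 = 88233/50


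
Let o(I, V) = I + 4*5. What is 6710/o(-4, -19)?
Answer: 3355/8 ≈ 419.38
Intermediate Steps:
o(I, V) = 20 + I (o(I, V) = I + 20 = 20 + I)
6710/o(-4, -19) = 6710/(20 - 4) = 6710/16 = 6710*(1/16) = 3355/8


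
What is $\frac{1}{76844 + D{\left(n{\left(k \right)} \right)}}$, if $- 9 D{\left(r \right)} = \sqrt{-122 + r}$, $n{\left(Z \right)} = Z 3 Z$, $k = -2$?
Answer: $\frac{3112182}{239152513663} + \frac{9 i \sqrt{110}}{478305027326} \approx 1.3013 \cdot 10^{-5} + 1.9735 \cdot 10^{-10} i$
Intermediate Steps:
$n{\left(Z \right)} = 3 Z^{2}$ ($n{\left(Z \right)} = 3 Z Z = 3 Z^{2}$)
$D{\left(r \right)} = - \frac{\sqrt{-122 + r}}{9}$
$\frac{1}{76844 + D{\left(n{\left(k \right)} \right)}} = \frac{1}{76844 - \frac{\sqrt{-122 + 3 \left(-2\right)^{2}}}{9}} = \frac{1}{76844 - \frac{\sqrt{-122 + 3 \cdot 4}}{9}} = \frac{1}{76844 - \frac{\sqrt{-122 + 12}}{9}} = \frac{1}{76844 - \frac{\sqrt{-110}}{9}} = \frac{1}{76844 - \frac{i \sqrt{110}}{9}}$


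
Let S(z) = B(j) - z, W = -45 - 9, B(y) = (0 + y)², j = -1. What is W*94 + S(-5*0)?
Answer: -5075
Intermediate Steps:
B(y) = y²
W = -54
S(z) = 1 - z (S(z) = (-1)² - z = 1 - z)
W*94 + S(-5*0) = -54*94 + (1 - (-5)*0) = -5076 + (1 - 1*0) = -5076 + (1 + 0) = -5076 + 1 = -5075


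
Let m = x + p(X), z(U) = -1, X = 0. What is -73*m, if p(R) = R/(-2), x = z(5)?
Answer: 73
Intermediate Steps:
x = -1
p(R) = -R/2 (p(R) = R*(-½) = -R/2)
m = -1 (m = -1 - ½*0 = -1 + 0 = -1)
-73*m = -73*(-1) = 73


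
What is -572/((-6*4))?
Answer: 143/6 ≈ 23.833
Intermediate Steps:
-572/((-6*4)) = -572/(-24) = -572*(-1/24) = 143/6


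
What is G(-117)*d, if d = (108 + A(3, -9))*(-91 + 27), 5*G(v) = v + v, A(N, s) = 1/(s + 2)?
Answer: 2261376/7 ≈ 3.2305e+5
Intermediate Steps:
A(N, s) = 1/(2 + s)
G(v) = 2*v/5 (G(v) = (v + v)/5 = (2*v)/5 = 2*v/5)
d = -48320/7 (d = (108 + 1/(2 - 9))*(-91 + 27) = (108 + 1/(-7))*(-64) = (108 - 1/7)*(-64) = (755/7)*(-64) = -48320/7 ≈ -6902.9)
G(-117)*d = ((2/5)*(-117))*(-48320/7) = -234/5*(-48320/7) = 2261376/7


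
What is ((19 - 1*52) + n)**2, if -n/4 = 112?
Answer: 231361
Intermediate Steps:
n = -448 (n = -4*112 = -448)
((19 - 1*52) + n)**2 = ((19 - 1*52) - 448)**2 = ((19 - 52) - 448)**2 = (-33 - 448)**2 = (-481)**2 = 231361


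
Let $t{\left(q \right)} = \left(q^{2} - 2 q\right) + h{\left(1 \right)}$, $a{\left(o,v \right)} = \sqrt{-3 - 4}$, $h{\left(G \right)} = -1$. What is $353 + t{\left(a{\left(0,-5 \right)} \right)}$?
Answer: $345 - 2 i \sqrt{7} \approx 345.0 - 5.2915 i$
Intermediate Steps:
$a{\left(o,v \right)} = i \sqrt{7}$ ($a{\left(o,v \right)} = \sqrt{-7} = i \sqrt{7}$)
$t{\left(q \right)} = -1 + q^{2} - 2 q$ ($t{\left(q \right)} = \left(q^{2} - 2 q\right) - 1 = -1 + q^{2} - 2 q$)
$353 + t{\left(a{\left(0,-5 \right)} \right)} = 353 - \left(1 + 7 + 2 i \sqrt{7}\right) = 353 - \left(8 + 2 i \sqrt{7}\right) = 345 - 2 i \sqrt{7}$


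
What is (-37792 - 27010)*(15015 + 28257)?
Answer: -2804112144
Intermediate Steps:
(-37792 - 27010)*(15015 + 28257) = -64802*43272 = -2804112144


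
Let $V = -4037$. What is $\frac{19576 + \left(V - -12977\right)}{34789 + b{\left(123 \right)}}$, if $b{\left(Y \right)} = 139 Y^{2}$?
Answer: $\frac{7129}{534430} \approx 0.013339$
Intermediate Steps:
$\frac{19576 + \left(V - -12977\right)}{34789 + b{\left(123 \right)}} = \frac{19576 - -8940}{34789 + 139 \cdot 123^{2}} = \frac{19576 + \left(-4037 + 12977\right)}{34789 + 139 \cdot 15129} = \frac{19576 + 8940}{34789 + 2102931} = \frac{28516}{2137720} = 28516 \cdot \frac{1}{2137720} = \frac{7129}{534430}$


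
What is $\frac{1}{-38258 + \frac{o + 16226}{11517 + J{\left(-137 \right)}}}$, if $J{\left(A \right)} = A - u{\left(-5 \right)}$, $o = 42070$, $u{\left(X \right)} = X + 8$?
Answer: $- \frac{11377}{435202970} \approx -2.6142 \cdot 10^{-5}$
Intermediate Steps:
$u{\left(X \right)} = 8 + X$
$J{\left(A \right)} = -3 + A$ ($J{\left(A \right)} = A - \left(8 - 5\right) = A - 3 = -3 + A$)
$\frac{1}{-38258 + \frac{o + 16226}{11517 + J{\left(-137 \right)}}} = \frac{1}{-38258 + \frac{42070 + 16226}{11517 - 140}} = \frac{1}{-38258 + \frac{58296}{11517 - 140}} = \frac{1}{-38258 + \frac{58296}{11377}} = \frac{1}{- \frac{435202970}{11377}} = - \frac{11377}{435202970}$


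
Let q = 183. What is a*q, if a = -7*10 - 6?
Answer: -13908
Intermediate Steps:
a = -76 (a = -70 - 6 = -76)
a*q = -76*183 = -13908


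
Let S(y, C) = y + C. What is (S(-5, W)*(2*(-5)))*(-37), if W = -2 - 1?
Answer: -2960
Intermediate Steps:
W = -3
S(y, C) = C + y
(S(-5, W)*(2*(-5)))*(-37) = ((-3 - 5)*(2*(-5)))*(-37) = -8*(-10)*(-37) = 80*(-37) = -2960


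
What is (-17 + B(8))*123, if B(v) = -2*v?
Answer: -4059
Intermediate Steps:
(-17 + B(8))*123 = (-17 - 2*8)*123 = (-17 - 16)*123 = -33*123 = -4059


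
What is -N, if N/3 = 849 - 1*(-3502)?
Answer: -13053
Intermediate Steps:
N = 13053 (N = 3*(849 - 1*(-3502)) = 3*(849 + 3502) = 3*4351 = 13053)
-N = -1*13053 = -13053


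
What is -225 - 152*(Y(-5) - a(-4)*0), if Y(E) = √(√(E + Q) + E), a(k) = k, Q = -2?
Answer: -225 - 152*√(-5 + I*√7) ≈ -312.11 - 350.87*I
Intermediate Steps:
Y(E) = √(E + √(-2 + E)) (Y(E) = √(√(E - 2) + E) = √(√(-2 + E) + E) = √(E + √(-2 + E)))
-225 - 152*(Y(-5) - a(-4)*0) = -225 - 152*(√(-5 + √(-2 - 5)) - (-4)*0) = -225 - 152*(√(-5 + √(-7)) - 1*0) = -225 - 152*(√(-5 + I*√7) + 0) = -225 - 152*√(-5 + I*√7)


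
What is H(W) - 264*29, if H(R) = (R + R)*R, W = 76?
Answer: 3896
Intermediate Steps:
H(R) = 2*R² (H(R) = (2*R)*R = 2*R²)
H(W) - 264*29 = 2*76² - 264*29 = 2*5776 - 1*7656 = 11552 - 7656 = 3896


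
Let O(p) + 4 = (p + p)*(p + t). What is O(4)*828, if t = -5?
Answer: -9936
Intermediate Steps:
O(p) = -4 + 2*p*(-5 + p) (O(p) = -4 + (p + p)*(p - 5) = -4 + (2*p)*(-5 + p) = -4 + 2*p*(-5 + p))
O(4)*828 = (-4 - 10*4 + 2*4²)*828 = (-4 - 40 + 2*16)*828 = (-4 - 40 + 32)*828 = -12*828 = -9936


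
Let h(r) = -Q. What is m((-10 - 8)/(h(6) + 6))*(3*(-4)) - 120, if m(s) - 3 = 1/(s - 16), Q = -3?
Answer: -466/3 ≈ -155.33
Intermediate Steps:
h(r) = 3 (h(r) = -1*(-3) = 3)
m(s) = 3 + 1/(-16 + s) (m(s) = 3 + 1/(s - 16) = 3 + 1/(-16 + s))
m((-10 - 8)/(h(6) + 6))*(3*(-4)) - 120 = ((-47 + 3*((-10 - 8)/(3 + 6)))/(-16 + (-10 - 8)/(3 + 6)))*(3*(-4)) - 120 = ((-47 + 3*(-18/9))/(-16 - 18/9))*(-12) - 120 = ((-47 + 3*(-18*⅑))/(-16 - 18*⅑))*(-12) - 120 = ((-47 + 3*(-2))/(-16 - 2))*(-12) - 120 = ((-47 - 6)/(-18))*(-12) - 120 = -1/18*(-53)*(-12) - 120 = (53/18)*(-12) - 120 = -106/3 - 120 = -466/3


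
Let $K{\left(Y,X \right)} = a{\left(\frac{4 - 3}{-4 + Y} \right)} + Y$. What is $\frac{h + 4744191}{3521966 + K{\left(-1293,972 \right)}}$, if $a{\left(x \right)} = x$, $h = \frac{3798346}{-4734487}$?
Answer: $\frac{29132314941222287}{21619148968292560} \approx 1.3475$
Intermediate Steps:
$h = - \frac{3798346}{4734487}$ ($h = 3798346 \left(- \frac{1}{4734487}\right) = - \frac{3798346}{4734487} \approx -0.80227$)
$K{\left(Y,X \right)} = Y + \frac{1}{-4 + Y}$ ($K{\left(Y,X \right)} = \frac{4 - 3}{-4 + Y} + Y = 1 \frac{1}{-4 + Y} + Y = \frac{1}{-4 + Y} + Y = Y + \frac{1}{-4 + Y}$)
$\frac{h + 4744191}{3521966 + K{\left(-1293,972 \right)}} = \frac{- \frac{3798346}{4734487} + 4744191}{3521966 + \frac{1 - 1293 \left(-4 - 1293\right)}{-4 - 1293}} = \frac{22461306816671}{4734487 \left(3521966 + \frac{1 - -1677021}{-1297}\right)} = \frac{22461306816671}{4734487 \left(3521966 - \frac{1 + 1677021}{1297}\right)} = \frac{22461306816671}{4734487 \left(3521966 - \frac{1677022}{1297}\right)} = \frac{22461306816671}{4734487 \cdot \frac{4566312880}{1297}} = \frac{22461306816671}{4734487} \cdot \frac{1297}{4566312880} = \frac{29132314941222287}{21619148968292560}$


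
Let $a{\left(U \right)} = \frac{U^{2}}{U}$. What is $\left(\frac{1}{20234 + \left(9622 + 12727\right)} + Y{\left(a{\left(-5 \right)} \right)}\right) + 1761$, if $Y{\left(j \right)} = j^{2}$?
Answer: $\frac{76053239}{42583} \approx 1786.0$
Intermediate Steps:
$a{\left(U \right)} = U$
$\left(\frac{1}{20234 + \left(9622 + 12727\right)} + Y{\left(a{\left(-5 \right)} \right)}\right) + 1761 = \left(\frac{1}{20234 + \left(9622 + 12727\right)} + \left(-5\right)^{2}\right) + 1761 = \left(\frac{1}{20234 + 22349} + 25\right) + 1761 = \left(\frac{1}{42583} + 25\right) + 1761 = \frac{1064576}{42583} + 1761 = \frac{76053239}{42583}$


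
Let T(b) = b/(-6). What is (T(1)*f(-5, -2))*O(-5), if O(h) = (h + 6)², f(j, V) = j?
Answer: ⅚ ≈ 0.83333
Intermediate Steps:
O(h) = (6 + h)²
T(b) = -b/6 (T(b) = b*(-⅙) = -b/6)
(T(1)*f(-5, -2))*O(-5) = (-⅙*1*(-5))*(6 - 5)² = -⅙*(-5)*1² = (⅚)*1 = ⅚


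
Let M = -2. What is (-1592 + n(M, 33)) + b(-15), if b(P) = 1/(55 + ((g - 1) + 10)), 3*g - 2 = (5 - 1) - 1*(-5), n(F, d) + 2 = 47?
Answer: -314038/203 ≈ -1547.0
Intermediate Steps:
n(F, d) = 45 (n(F, d) = -2 + 47 = 45)
g = 11/3 (g = ⅔ + ((5 - 1) - 1*(-5))/3 = ⅔ + (4 + 5)/3 = ⅔ + (⅓)*9 = ⅔ + 3 = 11/3 ≈ 3.6667)
b(P) = 3/203 (b(P) = 1/(55 + ((11/3 - 1) + 10)) = 1/(55 + (8/3 + 10)) = 1/(55 + 38/3) = 1/(203/3) = 3/203)
(-1592 + n(M, 33)) + b(-15) = (-1592 + 45) + 3/203 = -1547 + 3/203 = -314038/203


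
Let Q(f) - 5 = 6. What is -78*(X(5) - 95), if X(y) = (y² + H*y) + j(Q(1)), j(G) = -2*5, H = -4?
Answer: 7800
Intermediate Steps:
Q(f) = 11 (Q(f) = 5 + 6 = 11)
j(G) = -10
X(y) = -10 + y² - 4*y (X(y) = (y² - 4*y) - 10 = -10 + y² - 4*y)
-78*(X(5) - 95) = -78*((-10 + 5² - 4*5) - 95) = -78*((-10 + 25 - 20) - 95) = -78*(-5 - 95) = -78*(-100) = 7800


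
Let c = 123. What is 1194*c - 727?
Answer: 146135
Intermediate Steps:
1194*c - 727 = 1194*123 - 727 = 146862 - 727 = 146135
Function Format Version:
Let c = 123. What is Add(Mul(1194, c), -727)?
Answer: 146135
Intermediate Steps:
Add(Mul(1194, c), -727) = Add(Mul(1194, 123), -727) = Add(146862, -727) = 146135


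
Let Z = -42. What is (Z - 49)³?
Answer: -753571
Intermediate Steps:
(Z - 49)³ = (-42 - 49)³ = (-91)³ = -753571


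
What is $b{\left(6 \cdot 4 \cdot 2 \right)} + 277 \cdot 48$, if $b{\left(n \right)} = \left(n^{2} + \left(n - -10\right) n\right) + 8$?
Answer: $18392$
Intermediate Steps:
$b{\left(n \right)} = 8 + n^{2} + n \left(10 + n\right)$ ($b{\left(n \right)} = \left(n^{2} + \left(n + 10\right) n\right) + 8 = \left(n^{2} + \left(10 + n\right) n\right) + 8 = \left(n^{2} + n \left(10 + n\right)\right) + 8 = 8 + n^{2} + n \left(10 + n\right)$)
$b{\left(6 \cdot 4 \cdot 2 \right)} + 277 \cdot 48 = \left(8 + 2 \left(6 \cdot 4 \cdot 2\right)^{2} + 10 \cdot 6 \cdot 4 \cdot 2\right) + 277 \cdot 48 = \left(8 + 2 \left(24 \cdot 2\right)^{2} + 10 \cdot 24 \cdot 2\right) + 13296 = \left(8 + 2 \cdot 48^{2} + 10 \cdot 48\right) + 13296 = \left(8 + 2 \cdot 2304 + 480\right) + 13296 = \left(8 + 4608 + 480\right) + 13296 = 5096 + 13296 = 18392$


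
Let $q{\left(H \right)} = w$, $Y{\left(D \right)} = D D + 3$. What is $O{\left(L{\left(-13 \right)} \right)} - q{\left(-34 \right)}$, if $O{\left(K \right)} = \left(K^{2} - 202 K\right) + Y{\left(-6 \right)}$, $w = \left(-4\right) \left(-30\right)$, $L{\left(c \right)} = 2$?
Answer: $-481$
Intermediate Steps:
$w = 120$
$Y{\left(D \right)} = 3 + D^{2}$ ($Y{\left(D \right)} = D^{2} + 3 = 3 + D^{2}$)
$q{\left(H \right)} = 120$
$O{\left(K \right)} = 39 + K^{2} - 202 K$ ($O{\left(K \right)} = \left(K^{2} - 202 K\right) + \left(3 + \left(-6\right)^{2}\right) = \left(K^{2} - 202 K\right) + \left(3 + 36\right) = \left(K^{2} - 202 K\right) + 39 = 39 + K^{2} - 202 K$)
$O{\left(L{\left(-13 \right)} \right)} - q{\left(-34 \right)} = \left(39 + 2^{2} - 404\right) - 120 = \left(39 + 4 - 404\right) - 120 = -361 - 120 = -481$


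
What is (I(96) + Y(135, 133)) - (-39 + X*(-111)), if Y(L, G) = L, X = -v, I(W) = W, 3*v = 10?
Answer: -100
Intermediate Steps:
v = 10/3 (v = (⅓)*10 = 10/3 ≈ 3.3333)
X = -10/3 (X = -1*10/3 = -10/3 ≈ -3.3333)
(I(96) + Y(135, 133)) - (-39 + X*(-111)) = (96 + 135) - (-39 - 10/3*(-111)) = 231 - (-39 + 370) = 231 - 1*331 = 231 - 331 = -100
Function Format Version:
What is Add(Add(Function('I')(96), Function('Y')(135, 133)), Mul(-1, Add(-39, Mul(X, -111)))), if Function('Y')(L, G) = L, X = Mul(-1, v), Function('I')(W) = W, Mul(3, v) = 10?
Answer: -100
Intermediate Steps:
v = Rational(10, 3) (v = Mul(Rational(1, 3), 10) = Rational(10, 3) ≈ 3.3333)
X = Rational(-10, 3) (X = Mul(-1, Rational(10, 3)) = Rational(-10, 3) ≈ -3.3333)
Add(Add(Function('I')(96), Function('Y')(135, 133)), Mul(-1, Add(-39, Mul(X, -111)))) = Add(Add(96, 135), Mul(-1, Add(-39, Mul(Rational(-10, 3), -111)))) = Add(231, Mul(-1, Add(-39, 370))) = Add(231, Mul(-1, 331)) = Add(231, -331) = -100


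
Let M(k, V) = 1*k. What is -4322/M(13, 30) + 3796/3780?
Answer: -4071953/12285 ≈ -331.46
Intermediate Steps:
M(k, V) = k
-4322/M(13, 30) + 3796/3780 = -4322/13 + 3796/3780 = -4322*1/13 + 3796*(1/3780) = -4322/13 + 949/945 = -4071953/12285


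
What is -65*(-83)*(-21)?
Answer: -113295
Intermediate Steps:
-65*(-83)*(-21) = 5395*(-21) = -113295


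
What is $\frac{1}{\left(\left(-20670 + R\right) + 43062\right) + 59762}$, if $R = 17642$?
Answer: $\frac{1}{99796} \approx 1.002 \cdot 10^{-5}$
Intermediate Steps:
$\frac{1}{\left(\left(-20670 + R\right) + 43062\right) + 59762} = \frac{1}{\left(\left(-20670 + 17642\right) + 43062\right) + 59762} = \frac{1}{\left(-3028 + 43062\right) + 59762} = \frac{1}{40034 + 59762} = \frac{1}{99796}$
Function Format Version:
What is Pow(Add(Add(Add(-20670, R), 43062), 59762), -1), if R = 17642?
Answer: Rational(1, 99796) ≈ 1.0020e-5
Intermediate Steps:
Pow(Add(Add(Add(-20670, R), 43062), 59762), -1) = Pow(Add(Add(Add(-20670, 17642), 43062), 59762), -1) = Pow(Add(Add(-3028, 43062), 59762), -1) = Pow(Add(40034, 59762), -1) = Pow(99796, -1) = Rational(1, 99796)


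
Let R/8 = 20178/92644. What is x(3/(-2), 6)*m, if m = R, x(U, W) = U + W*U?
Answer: -22302/1219 ≈ -18.295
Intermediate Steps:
x(U, W) = U + U*W
R = 2124/1219 (R = 8*(20178/92644) = 8*(20178*(1/92644)) = 8*(531/2438) = 2124/1219 ≈ 1.7424)
m = 2124/1219 ≈ 1.7424
x(3/(-2), 6)*m = ((3/(-2))*(1 + 6))*(2124/1219) = ((3*(-½))*7)*(2124/1219) = -3/2*7*(2124/1219) = -21/2*2124/1219 = -22302/1219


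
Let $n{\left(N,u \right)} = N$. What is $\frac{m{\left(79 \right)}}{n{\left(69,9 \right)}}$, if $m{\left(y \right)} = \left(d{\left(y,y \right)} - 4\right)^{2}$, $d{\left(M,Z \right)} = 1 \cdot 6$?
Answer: $\frac{4}{69} \approx 0.057971$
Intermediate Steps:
$d{\left(M,Z \right)} = 6$
$m{\left(y \right)} = 4$ ($m{\left(y \right)} = \left(6 - 4\right)^{2} = 2^{2} = 4$)
$\frac{m{\left(79 \right)}}{n{\left(69,9 \right)}} = \frac{4}{69}$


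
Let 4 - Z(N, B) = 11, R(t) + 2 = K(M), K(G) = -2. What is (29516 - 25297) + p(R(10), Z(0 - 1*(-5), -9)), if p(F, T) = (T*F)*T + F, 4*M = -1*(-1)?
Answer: 4019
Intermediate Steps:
M = ¼ (M = (-1*(-1))/4 = (¼)*1 = ¼ ≈ 0.25000)
R(t) = -4 (R(t) = -2 - 2 = -4)
Z(N, B) = -7 (Z(N, B) = 4 - 1*11 = 4 - 11 = -7)
p(F, T) = F + F*T² (p(F, T) = (F*T)*T + F = F*T² + F = F + F*T²)
(29516 - 25297) + p(R(10), Z(0 - 1*(-5), -9)) = (29516 - 25297) - 4*(1 + (-7)²) = 4219 - 4*(1 + 49) = 4219 - 4*50 = 4219 - 200 = 4019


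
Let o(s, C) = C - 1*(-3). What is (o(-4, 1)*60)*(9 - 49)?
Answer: -9600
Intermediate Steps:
o(s, C) = 3 + C (o(s, C) = C + 3 = 3 + C)
(o(-4, 1)*60)*(9 - 49) = ((3 + 1)*60)*(9 - 49) = (4*60)*(-40) = 240*(-40) = -9600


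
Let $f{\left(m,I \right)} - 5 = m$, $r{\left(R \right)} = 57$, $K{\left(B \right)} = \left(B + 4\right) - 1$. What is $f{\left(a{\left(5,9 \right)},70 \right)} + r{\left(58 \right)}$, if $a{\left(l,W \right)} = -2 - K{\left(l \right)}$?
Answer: $52$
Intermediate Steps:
$K{\left(B \right)} = 3 + B$ ($K{\left(B \right)} = \left(4 + B\right) - 1 = 3 + B$)
$a{\left(l,W \right)} = -5 - l$ ($a{\left(l,W \right)} = -2 - \left(3 + l\right) = -5 - l$)
$f{\left(m,I \right)} = 5 + m$
$f{\left(a{\left(5,9 \right)},70 \right)} + r{\left(58 \right)} = \left(5 - 10\right) + 57 = -5 + 57 = 52$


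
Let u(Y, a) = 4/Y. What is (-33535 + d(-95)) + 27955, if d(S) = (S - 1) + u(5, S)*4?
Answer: -28364/5 ≈ -5672.8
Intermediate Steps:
d(S) = 11/5 + S (d(S) = (S - 1) + (4/5)*4 = (-1 + S) + (4*(1/5))*4 = (-1 + S) + (4/5)*4 = (-1 + S) + 16/5 = 11/5 + S)
(-33535 + d(-95)) + 27955 = (-33535 + (11/5 - 95)) + 27955 = (-33535 - 464/5) + 27955 = -168139/5 + 27955 = -28364/5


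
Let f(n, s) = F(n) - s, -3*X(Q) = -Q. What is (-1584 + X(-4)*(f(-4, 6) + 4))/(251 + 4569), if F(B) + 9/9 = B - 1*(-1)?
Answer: -394/1205 ≈ -0.32697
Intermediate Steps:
F(B) = B (F(B) = -1 + (B - 1*(-1)) = -1 + (B + 1) = -1 + (1 + B) = B)
X(Q) = Q/3 (X(Q) = -(-1)*Q/3 = Q/3)
f(n, s) = n - s
(-1584 + X(-4)*(f(-4, 6) + 4))/(251 + 4569) = (-1584 + ((1/3)*(-4))*((-4 - 1*6) + 4))/(251 + 4569) = (-1584 - 4*((-4 - 6) + 4)/3)/4820 = (-1584 - 4*(-10 + 4)/3)*(1/4820) = (-1584 - 4/3*(-6))*(1/4820) = (-1584 + 8)*(1/4820) = -1576*1/4820 = -394/1205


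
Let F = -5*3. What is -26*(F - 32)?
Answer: 1222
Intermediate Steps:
F = -15
-26*(F - 32) = -26*(-15 - 32) = -26*(-47) = 1222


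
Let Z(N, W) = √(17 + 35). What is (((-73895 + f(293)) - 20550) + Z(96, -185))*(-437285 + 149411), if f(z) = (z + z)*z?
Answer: -22239130122 - 575748*√13 ≈ -2.2241e+10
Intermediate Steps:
Z(N, W) = 2*√13 (Z(N, W) = √52 = 2*√13)
f(z) = 2*z² (f(z) = (2*z)*z = 2*z²)
(((-73895 + f(293)) - 20550) + Z(96, -185))*(-437285 + 149411) = (((-73895 + 2*293²) - 20550) + 2*√13)*(-437285 + 149411) = (((-73895 + 2*85849) - 20550) + 2*√13)*(-287874) = (((-73895 + 171698) - 20550) + 2*√13)*(-287874) = ((97803 - 20550) + 2*√13)*(-287874) = (77253 + 2*√13)*(-287874) = -22239130122 - 575748*√13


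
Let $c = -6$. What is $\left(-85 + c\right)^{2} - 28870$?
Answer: $-20589$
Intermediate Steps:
$\left(-85 + c\right)^{2} - 28870 = \left(-85 - 6\right)^{2} - 28870 = \left(-91\right)^{2} - 28870 = 8281 - 28870 = -20589$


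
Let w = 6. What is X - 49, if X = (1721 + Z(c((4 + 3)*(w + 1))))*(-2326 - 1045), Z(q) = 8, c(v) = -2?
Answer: -5828508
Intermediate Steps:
X = -5828459 (X = (1721 + 8)*(-2326 - 1045) = 1729*(-3371) = -5828459)
X - 49 = -5828459 - 49 = -5828508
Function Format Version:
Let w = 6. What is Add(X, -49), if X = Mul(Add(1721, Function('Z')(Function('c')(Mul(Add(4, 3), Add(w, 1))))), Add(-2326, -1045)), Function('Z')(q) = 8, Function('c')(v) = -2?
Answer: -5828508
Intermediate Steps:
X = -5828459 (X = Mul(Add(1721, 8), Add(-2326, -1045)) = Mul(1729, -3371) = -5828459)
Add(X, -49) = Add(-5828459, -49) = -5828508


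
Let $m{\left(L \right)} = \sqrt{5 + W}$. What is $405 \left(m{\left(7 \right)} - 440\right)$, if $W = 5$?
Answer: $-178200 + 405 \sqrt{10} \approx -1.7692 \cdot 10^{5}$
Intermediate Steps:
$m{\left(L \right)} = \sqrt{10}$ ($m{\left(L \right)} = \sqrt{5 + 5} = \sqrt{10}$)
$405 \left(m{\left(7 \right)} - 440\right) = 405 \left(\sqrt{10} - 440\right) = 405 \left(-440 + \sqrt{10}\right) = -178200 + 405 \sqrt{10}$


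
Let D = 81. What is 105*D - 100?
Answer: 8405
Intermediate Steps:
105*D - 100 = 105*81 - 100 = 8505 - 100 = 8405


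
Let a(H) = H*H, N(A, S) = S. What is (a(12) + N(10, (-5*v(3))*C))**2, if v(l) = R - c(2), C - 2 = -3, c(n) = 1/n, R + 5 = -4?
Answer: 37249/4 ≈ 9312.3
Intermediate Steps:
R = -9 (R = -5 - 4 = -9)
c(n) = 1/n
C = -1 (C = 2 - 3 = -1)
v(l) = -19/2 (v(l) = -9 - 1/2 = -19/2)
a(H) = H**2
(a(12) + N(10, (-5*v(3))*C))**2 = (12**2 - 5*(-19/2)*(-1))**2 = (144 + (95/2)*(-1))**2 = (144 - 95/2)**2 = (193/2)**2 = 37249/4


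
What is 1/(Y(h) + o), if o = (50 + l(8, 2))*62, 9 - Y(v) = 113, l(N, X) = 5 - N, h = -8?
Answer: 1/2810 ≈ 0.00035587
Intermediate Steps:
Y(v) = -104 (Y(v) = 9 - 1*113 = 9 - 113 = -104)
o = 2914 (o = (50 + (5 - 1*8))*62 = (50 + (5 - 8))*62 = (50 - 3)*62 = 47*62 = 2914)
1/(Y(h) + o) = 1/(-104 + 2914) = 1/2810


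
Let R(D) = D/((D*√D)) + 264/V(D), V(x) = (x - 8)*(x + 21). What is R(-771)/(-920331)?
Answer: -44/89617231125 + I*√771/709575201 ≈ -4.9098e-10 + 3.9132e-8*I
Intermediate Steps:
V(x) = (-8 + x)*(21 + x)
R(D) = D^(-½) + 264/(-168 + D² + 13*D) (R(D) = D/((D*√D)) + 264/(-168 + D² + 13*D) = D/(D^(3/2)) + 264/(-168 + D² + 13*D) = D/D^(3/2) + 264/(-168 + D² + 13*D) = D^(-½) + 264/(-168 + D² + 13*D))
R(-771)/(-920331) = ((-771)^(-½) + 264/(-168 + (-771)² + 13*(-771)))/(-920331) = (-I*√771/771 + 264/(-168 + 594441 - 10023))*(-1/920331) = (-I*√771/771 + 264/584250)*(-1/920331) = (-I*√771/771 + 264*(1/584250))*(-1/920331) = (-I*√771/771 + 44/97375)*(-1/920331) = (44/97375 - I*√771/771)*(-1/920331) = -44/89617231125 + I*√771/709575201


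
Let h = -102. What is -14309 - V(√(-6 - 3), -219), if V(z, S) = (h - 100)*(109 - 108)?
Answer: -14107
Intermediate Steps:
V(z, S) = -202 (V(z, S) = (-102 - 100)*(109 - 108) = -202*1 = -202)
-14309 - V(√(-6 - 3), -219) = -14309 - 1*(-202) = -14309 + 202 = -14107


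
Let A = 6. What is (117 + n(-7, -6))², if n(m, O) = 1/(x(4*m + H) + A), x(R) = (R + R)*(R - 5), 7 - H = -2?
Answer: 11536263649/842724 ≈ 13689.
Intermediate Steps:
H = 9 (H = 7 - 1*(-2) = 7 + 2 = 9)
x(R) = 2*R*(-5 + R) (x(R) = (2*R)*(-5 + R) = 2*R*(-5 + R))
n(m, O) = 1/(6 + 2*(4 + 4*m)*(9 + 4*m)) (n(m, O) = 1/(2*(4*m + 9)*(-5 + (4*m + 9)) + 6) = 1/(2*(9 + 4*m)*(-5 + (9 + 4*m)) + 6) = 1/(2*(9 + 4*m)*(4 + 4*m) + 6) = 1/(2*(4 + 4*m)*(9 + 4*m) + 6) = 1/(6 + 2*(4 + 4*m)*(9 + 4*m)))
(117 + n(-7, -6))² = (117 + 1/(2*(39 + 16*(-7)² + 52*(-7))))² = (117 + 1/(2*(39 + 16*49 - 364)))² = (117 + 1/(2*(39 + 784 - 364)))² = (117 + (½)/459)² = (117 + (½)*(1/459))² = (117 + 1/918)² = (107407/918)² = 11536263649/842724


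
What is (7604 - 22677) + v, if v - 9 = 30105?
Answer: 15041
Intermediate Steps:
v = 30114 (v = 9 + 30105 = 30114)
(7604 - 22677) + v = (7604 - 22677) + 30114 = -15073 + 30114 = 15041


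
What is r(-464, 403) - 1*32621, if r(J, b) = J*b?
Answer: -219613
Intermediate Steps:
r(-464, 403) - 1*32621 = -464*403 - 1*32621 = -186992 - 32621 = -219613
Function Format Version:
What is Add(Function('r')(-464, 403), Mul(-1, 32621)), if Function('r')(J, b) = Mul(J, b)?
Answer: -219613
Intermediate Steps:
Add(Function('r')(-464, 403), Mul(-1, 32621)) = Add(Mul(-464, 403), Mul(-1, 32621)) = Add(-186992, -32621) = -219613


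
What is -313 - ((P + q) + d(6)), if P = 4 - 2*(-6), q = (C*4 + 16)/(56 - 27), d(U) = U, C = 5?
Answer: -9751/29 ≈ -336.24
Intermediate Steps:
q = 36/29 (q = (5*4 + 16)/(56 - 27) = (20 + 16)/29 = 36*(1/29) = 36/29 ≈ 1.2414)
P = 16 (P = 4 + 12 = 16)
-313 - ((P + q) + d(6)) = -313 - ((16 + 36/29) + 6) = -313 - (500/29 + 6) = -313 - 1*674/29 = -313 - 674/29 = -9751/29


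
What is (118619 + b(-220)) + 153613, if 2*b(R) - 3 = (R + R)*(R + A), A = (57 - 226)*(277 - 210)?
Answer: 5623387/2 ≈ 2.8117e+6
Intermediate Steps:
A = -11323 (A = -169*67 = -11323)
b(R) = 3/2 + R*(-11323 + R) (b(R) = 3/2 + ((R + R)*(R - 11323))/2 = 3/2 + ((2*R)*(-11323 + R))/2 = 3/2 + (2*R*(-11323 + R))/2 = 3/2 + R*(-11323 + R))
(118619 + b(-220)) + 153613 = (118619 + (3/2 + (-220)² - 11323*(-220))) + 153613 = (118619 + (3/2 + 48400 + 2491060)) + 153613 = (118619 + 5078923/2) + 153613 = 5316161/2 + 153613 = 5623387/2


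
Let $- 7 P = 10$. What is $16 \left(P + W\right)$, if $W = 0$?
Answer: $- \frac{160}{7} \approx -22.857$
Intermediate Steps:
$P = - \frac{10}{7}$ ($P = \left(- \frac{1}{7}\right) 10 = - \frac{10}{7} \approx -1.4286$)
$16 \left(P + W\right) = 16 \left(- \frac{10}{7} + 0\right) = 16 \left(- \frac{10}{7}\right) = - \frac{160}{7}$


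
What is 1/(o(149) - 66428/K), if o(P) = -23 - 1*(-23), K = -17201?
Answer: 17201/66428 ≈ 0.25894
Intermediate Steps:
o(P) = 0 (o(P) = -23 + 23 = 0)
1/(o(149) - 66428/K) = 1/(0 - 66428/(-17201)) = 1/(0 - 66428*(-1/17201)) = 1/(0 + 66428/17201) = 1/(66428/17201) = 17201/66428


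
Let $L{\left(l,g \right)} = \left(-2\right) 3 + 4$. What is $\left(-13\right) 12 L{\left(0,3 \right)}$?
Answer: $312$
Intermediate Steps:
$L{\left(l,g \right)} = -2$ ($L{\left(l,g \right)} = -6 + 4 = -2$)
$\left(-13\right) 12 L{\left(0,3 \right)} = \left(-13\right) 12 \left(-2\right) = \left(-156\right) \left(-2\right) = 312$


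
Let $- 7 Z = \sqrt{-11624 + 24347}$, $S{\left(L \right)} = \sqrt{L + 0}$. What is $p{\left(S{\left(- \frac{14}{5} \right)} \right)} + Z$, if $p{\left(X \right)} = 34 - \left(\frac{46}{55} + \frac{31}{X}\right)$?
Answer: $\frac{1824}{55} - \frac{\sqrt{12723}}{7} + \frac{31 i \sqrt{70}}{14} \approx 17.05 + 18.526 i$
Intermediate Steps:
$S{\left(L \right)} = \sqrt{L}$
$p{\left(X \right)} = \frac{1824}{55} - \frac{31}{X}$ ($p{\left(X \right)} = 34 - \left(\frac{46}{55} + \frac{31}{X}\right) = \frac{1824}{55} - \frac{31}{X}$)
$Z = - \frac{\sqrt{12723}}{7}$ ($Z = - \frac{\sqrt{-11624 + 24347}}{7} = - \frac{\sqrt{12723}}{7} \approx -16.114$)
$p{\left(S{\left(- \frac{14}{5} \right)} \right)} + Z = \left(\frac{1824}{55} - \frac{31}{\sqrt{- \frac{14}{5}}}\right) - \frac{\sqrt{12723}}{7} = \left(\frac{1824}{55} - \frac{31}{\frac{1}{5} i \sqrt{70}}\right) - \frac{\sqrt{12723}}{7} = \left(\frac{1824}{55} - 31 \left(- \frac{i \sqrt{70}}{14}\right)\right) - \frac{\sqrt{12723}}{7} = \left(\frac{1824}{55} + \frac{31 i \sqrt{70}}{14}\right) - \frac{\sqrt{12723}}{7} = \frac{1824}{55} - \frac{\sqrt{12723}}{7} + \frac{31 i \sqrt{70}}{14}$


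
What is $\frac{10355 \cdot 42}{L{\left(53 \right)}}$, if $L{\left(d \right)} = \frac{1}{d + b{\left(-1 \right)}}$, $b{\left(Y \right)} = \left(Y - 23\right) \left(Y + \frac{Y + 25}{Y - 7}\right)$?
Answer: $64801590$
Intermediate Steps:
$b{\left(Y \right)} = \left(-23 + Y\right) \left(Y + \frac{25 + Y}{-7 + Y}\right)$
$L{\left(d \right)} = \frac{1}{96 + d}$ ($L{\left(d \right)} = \frac{1}{d + \frac{-575 + \left(-1\right)^{3} - 29 \left(-1\right)^{2} + 163 \left(-1\right)}{-7 - 1}} = \frac{1}{d + \frac{-575 - 1 - 29 - 163}{-8}} = \frac{1}{d - \frac{-575 - 1 - 29 - 163}{8}} = \frac{1}{d - -96} = \frac{1}{d + 96} = \frac{1}{96 + d}$)
$\frac{10355 \cdot 42}{L{\left(53 \right)}} = \frac{10355 \cdot 42}{\frac{1}{96 + 53}} = \frac{434910}{\frac{1}{149}} = 434910 \frac{1}{\frac{1}{149}} = 434910 \cdot 149 = 64801590$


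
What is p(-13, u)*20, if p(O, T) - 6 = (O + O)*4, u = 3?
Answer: -1960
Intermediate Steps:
p(O, T) = 6 + 8*O (p(O, T) = 6 + (O + O)*4 = 6 + (2*O)*4 = 6 + 8*O)
p(-13, u)*20 = (6 + 8*(-13))*20 = (6 - 104)*20 = -98*20 = -1960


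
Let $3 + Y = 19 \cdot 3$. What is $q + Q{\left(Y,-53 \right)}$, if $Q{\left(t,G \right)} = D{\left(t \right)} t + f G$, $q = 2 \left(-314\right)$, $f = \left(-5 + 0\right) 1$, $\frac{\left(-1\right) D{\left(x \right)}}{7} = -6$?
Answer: $1905$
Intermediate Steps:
$Y = 54$ ($Y = -3 + 19 \cdot 3 = -3 + 57 = 54$)
$D{\left(x \right)} = 42$ ($D{\left(x \right)} = \left(-7\right) \left(-6\right) = 42$)
$f = -5$ ($f = \left(-5\right) 1 = -5$)
$q = -628$
$Q{\left(t,G \right)} = - 5 G + 42 t$ ($Q{\left(t,G \right)} = 42 t - 5 G = - 5 G + 42 t$)
$q + Q{\left(Y,-53 \right)} = -628 + \left(\left(-5\right) \left(-53\right) + 42 \cdot 54\right) = -628 + \left(265 + 2268\right) = -628 + 2533 = 1905$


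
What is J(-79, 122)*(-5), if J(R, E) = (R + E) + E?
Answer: -825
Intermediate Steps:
J(R, E) = R + 2*E (J(R, E) = (E + R) + E = R + 2*E)
J(-79, 122)*(-5) = (-79 + 2*122)*(-5) = (-79 + 244)*(-5) = 165*(-5) = -825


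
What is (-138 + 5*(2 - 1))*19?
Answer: -2527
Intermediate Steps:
(-138 + 5*(2 - 1))*19 = (-138 + 5*1)*19 = (-138 + 5)*19 = -133*19 = -2527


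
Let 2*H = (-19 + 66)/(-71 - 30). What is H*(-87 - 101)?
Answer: 4418/101 ≈ 43.743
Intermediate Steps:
H = -47/202 (H = ((-19 + 66)/(-71 - 30))/2 = (47/(-101))/2 = (47*(-1/101))/2 = (1/2)*(-47/101) = -47/202 ≈ -0.23267)
H*(-87 - 101) = -47*(-87 - 101)/202 = -47/202*(-188) = 4418/101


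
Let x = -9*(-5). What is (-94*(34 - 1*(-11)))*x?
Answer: -190350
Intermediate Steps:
x = 45
(-94*(34 - 1*(-11)))*x = -94*(34 - 1*(-11))*45 = -94*(34 + 11)*45 = -94*45*45 = -4230*45 = -190350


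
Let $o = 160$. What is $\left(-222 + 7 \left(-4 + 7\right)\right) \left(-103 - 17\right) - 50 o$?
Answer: $16120$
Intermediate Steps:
$\left(-222 + 7 \left(-4 + 7\right)\right) \left(-103 - 17\right) - 50 o = \left(-222 + 7 \left(-4 + 7\right)\right) \left(-103 - 17\right) - 8000 = \left(-222 + 7 \cdot 3\right) \left(-120\right) - 8000 = \left(-222 + 21\right) \left(-120\right) - 8000 = \left(-201\right) \left(-120\right) - 8000 = 24120 - 8000 = 16120$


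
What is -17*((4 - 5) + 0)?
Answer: 17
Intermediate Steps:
-17*((4 - 5) + 0) = -17*(-1 + 0) = -17*(-1) = 17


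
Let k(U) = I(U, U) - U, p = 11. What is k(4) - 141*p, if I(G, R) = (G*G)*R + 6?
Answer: -1485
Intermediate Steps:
I(G, R) = 6 + R*G**2 (I(G, R) = G**2*R + 6 = R*G**2 + 6 = 6 + R*G**2)
k(U) = 6 + U**3 - U (k(U) = (6 + U*U**2) - U = (6 + U**3) - U = 6 + U**3 - U)
k(4) - 141*p = (6 + 4**3 - 1*4) - 141*11 = (6 + 64 - 4) - 1551 = 66 - 1551 = -1485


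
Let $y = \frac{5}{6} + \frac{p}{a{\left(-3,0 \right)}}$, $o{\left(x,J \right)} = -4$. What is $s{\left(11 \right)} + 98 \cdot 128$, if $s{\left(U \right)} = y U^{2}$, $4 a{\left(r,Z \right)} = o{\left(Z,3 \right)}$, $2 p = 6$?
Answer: $\frac{73691}{6} \approx 12282.0$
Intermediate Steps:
$p = 3$ ($p = \frac{1}{2} \cdot 6 = 3$)
$a{\left(r,Z \right)} = -1$ ($a{\left(r,Z \right)} = \frac{1}{4} \left(-4\right) = -1$)
$y = - \frac{13}{6}$ ($y = \frac{5}{6} + \frac{3}{-1} = 5 \cdot \frac{1}{6} + 3 \left(-1\right) = \frac{5}{6} - 3 = - \frac{13}{6} \approx -2.1667$)
$s{\left(U \right)} = - \frac{13 U^{2}}{6}$
$s{\left(11 \right)} + 98 \cdot 128 = - \frac{13 \cdot 11^{2}}{6} + 98 \cdot 128 = \left(- \frac{13}{6}\right) 121 + 12544 = - \frac{1573}{6} + 12544 = \frac{73691}{6}$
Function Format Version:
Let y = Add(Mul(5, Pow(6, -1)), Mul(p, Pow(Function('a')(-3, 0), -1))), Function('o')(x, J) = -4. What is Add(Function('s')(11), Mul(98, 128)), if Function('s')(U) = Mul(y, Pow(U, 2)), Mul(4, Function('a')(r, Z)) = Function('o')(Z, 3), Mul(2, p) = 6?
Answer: Rational(73691, 6) ≈ 12282.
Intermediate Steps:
p = 3 (p = Mul(Rational(1, 2), 6) = 3)
Function('a')(r, Z) = -1 (Function('a')(r, Z) = Mul(Rational(1, 4), -4) = -1)
y = Rational(-13, 6) (y = Add(Mul(5, Pow(6, -1)), Mul(3, Pow(-1, -1))) = Add(Mul(5, Rational(1, 6)), Mul(3, -1)) = Add(Rational(5, 6), -3) = Rational(-13, 6) ≈ -2.1667)
Function('s')(U) = Mul(Rational(-13, 6), Pow(U, 2))
Add(Function('s')(11), Mul(98, 128)) = Add(Mul(Rational(-13, 6), Pow(11, 2)), Mul(98, 128)) = Add(Mul(Rational(-13, 6), 121), 12544) = Add(Rational(-1573, 6), 12544) = Rational(73691, 6)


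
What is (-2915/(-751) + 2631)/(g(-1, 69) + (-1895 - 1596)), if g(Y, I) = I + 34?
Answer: -494699/636097 ≈ -0.77771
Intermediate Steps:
g(Y, I) = 34 + I
(-2915/(-751) + 2631)/(g(-1, 69) + (-1895 - 1596)) = (-2915/(-751) + 2631)/((34 + 69) + (-1895 - 1596)) = (-2915*(-1/751) + 2631)/(103 - 3491) = (2915/751 + 2631)/(-3388) = (1978796/751)*(-1/3388) = -494699/636097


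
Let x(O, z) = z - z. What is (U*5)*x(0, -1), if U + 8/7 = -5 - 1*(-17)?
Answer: 0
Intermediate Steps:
U = 76/7 (U = -8/7 + (-5 - 1*(-17)) = -8/7 + (-5 + 17) = -8/7 + 12 = 76/7 ≈ 10.857)
x(O, z) = 0
(U*5)*x(0, -1) = ((76/7)*5)*0 = (380/7)*0 = 0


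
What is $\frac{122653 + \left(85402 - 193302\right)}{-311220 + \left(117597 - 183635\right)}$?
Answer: $- \frac{14753}{377258} \approx -0.039106$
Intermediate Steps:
$\frac{122653 + \left(85402 - 193302\right)}{-311220 + \left(117597 - 183635\right)} = \frac{122653 - 107900}{-311220 + \left(117597 - 183635\right)} = \frac{14753}{-311220 - 66038} = \frac{14753}{-377258} = 14753 \left(- \frac{1}{377258}\right) = - \frac{14753}{377258}$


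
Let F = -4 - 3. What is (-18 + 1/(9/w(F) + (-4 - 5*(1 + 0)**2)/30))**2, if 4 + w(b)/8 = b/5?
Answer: 1483524/3721 ≈ 398.69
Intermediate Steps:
F = -7
w(b) = -32 + 8*b/5 (w(b) = -32 + 8*(b/5) = -32 + 8*b/5)
(-18 + 1/(9/w(F) + (-4 - 5*(1 + 0)**2)/30))**2 = (-18 + 1/(9/(-32 + (8/5)*(-7)) + (-4 - 5*(1 + 0)**2)/30))**2 = (-18 + 1/(9/(-32 - 56/5) + (-4 - 5*1**2)*(1/30)))**2 = (-18 + 1/(9/(-216/5) + (-4 - 5*1)*(1/30)))**2 = (-18 + 1/(9*(-5/216) + (-4 - 5)*(1/30)))**2 = (-18 + 1/(-5/24 - 9*1/30))**2 = (-18 + 1/(-5/24 - 3/10))**2 = (-18 + 1/(-61/120))**2 = (-18 - 120/61)**2 = (-1218/61)**2 = 1483524/3721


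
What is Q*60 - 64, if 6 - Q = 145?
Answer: -8404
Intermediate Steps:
Q = -139 (Q = 6 - 1*145 = 6 - 145 = -139)
Q*60 - 64 = -139*60 - 64 = -8340 - 64 = -8404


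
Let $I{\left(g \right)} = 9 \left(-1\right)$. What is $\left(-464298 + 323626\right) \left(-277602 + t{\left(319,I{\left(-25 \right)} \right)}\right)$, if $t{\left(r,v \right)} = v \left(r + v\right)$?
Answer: $39443303424$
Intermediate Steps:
$I{\left(g \right)} = -9$
$\left(-464298 + 323626\right) \left(-277602 + t{\left(319,I{\left(-25 \right)} \right)}\right) = \left(-464298 + 323626\right) \left(-277602 - 9 \left(319 - 9\right)\right) = - 140672 \left(-277602 - 2790\right) = \left(-140672\right) \left(-280392\right) = 39443303424$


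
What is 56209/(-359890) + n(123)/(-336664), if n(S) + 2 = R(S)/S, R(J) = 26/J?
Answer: -35785432372453/229132500412230 ≈ -0.15618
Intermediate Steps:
n(S) = -2 + 26/S**2 (n(S) = -2 + (26/S)/S = -2 + 26/S**2)
56209/(-359890) + n(123)/(-336664) = 56209/(-359890) + (-2 + 26/123**2)/(-336664) = 56209*(-1/359890) + (-2 + 26*(1/15129))*(-1/336664) = -56209/359890 + (-2 + 26/15129)*(-1/336664) = -56209/359890 - 30232/15129*(-1/336664) = -56209/359890 + 3779/636673707 = -35785432372453/229132500412230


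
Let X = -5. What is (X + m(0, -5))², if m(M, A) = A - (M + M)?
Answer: 100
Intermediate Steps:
m(M, A) = A - 2*M
(X + m(0, -5))² = (-5 + (-5 - 2*0))² = (-5 + (-5 + 0))² = (-5 - 5)² = (-10)² = 100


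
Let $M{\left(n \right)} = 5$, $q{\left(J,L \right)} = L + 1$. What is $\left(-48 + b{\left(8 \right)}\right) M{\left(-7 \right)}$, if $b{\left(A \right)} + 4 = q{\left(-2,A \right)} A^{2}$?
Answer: $2620$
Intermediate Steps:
$q{\left(J,L \right)} = 1 + L$
$b{\left(A \right)} = -4 + A^{2} \left(1 + A\right)$ ($b{\left(A \right)} = -4 + \left(1 + A\right) A^{2} = -4 + A^{2} \left(1 + A\right)$)
$\left(-48 + b{\left(8 \right)}\right) M{\left(-7 \right)} = \left(-48 - \left(4 - 8^{2} \left(1 + 8\right)\right)\right) 5 = \left(-48 + \left(-4 + 64 \cdot 9\right)\right) 5 = \left(-48 + \left(-4 + 576\right)\right) 5 = \left(-48 + 572\right) 5 = 524 \cdot 5 = 2620$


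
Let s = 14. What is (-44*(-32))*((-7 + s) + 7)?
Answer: 19712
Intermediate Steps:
(-44*(-32))*((-7 + s) + 7) = (-44*(-32))*((-7 + 14) + 7) = 1408*(7 + 7) = 1408*14 = 19712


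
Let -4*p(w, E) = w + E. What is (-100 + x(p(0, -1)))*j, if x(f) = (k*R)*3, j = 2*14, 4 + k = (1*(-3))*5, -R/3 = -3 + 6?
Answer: 11564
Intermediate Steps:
R = -9 (R = -3*(-3 + 6) = -3*3 = -9)
k = -19 (k = -4 + (1*(-3))*5 = -4 - 3*5 = -4 - 15 = -19)
p(w, E) = -E/4 - w/4 (p(w, E) = -(w + E)/4 = -(E + w)/4 = -E/4 - w/4)
j = 28
x(f) = 513 (x(f) = -19*(-9)*3 = 171*3 = 513)
(-100 + x(p(0, -1)))*j = (-100 + 513)*28 = 413*28 = 11564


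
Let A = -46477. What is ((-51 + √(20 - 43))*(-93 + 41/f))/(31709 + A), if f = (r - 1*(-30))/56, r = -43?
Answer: -178755/191984 + 3505*I*√23/191984 ≈ -0.93109 + 0.087556*I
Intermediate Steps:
f = -13/56 (f = (-43 - 1*(-30))/56 = (-43 + 30)*(1/56) = -13*1/56 = -13/56 ≈ -0.23214)
((-51 + √(20 - 43))*(-93 + 41/f))/(31709 + A) = ((-51 + √(20 - 43))*(-93 + 41/(-13/56)))/(31709 - 46477) = ((-51 + √(-23))*(-93 + 41*(-56/13)))/(-14768) = -(-51 + I*√23)*(-93 - 2296/13)/14768 = -(-51 + I*√23)*(-3505)/(14768*13) = -(178755/13 - 3505*I*√23/13)/14768 = -178755/191984 + 3505*I*√23/191984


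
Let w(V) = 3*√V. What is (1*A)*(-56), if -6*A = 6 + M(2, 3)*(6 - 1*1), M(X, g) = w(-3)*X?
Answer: 56 + 280*I*√3 ≈ 56.0 + 484.97*I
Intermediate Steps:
M(X, g) = 3*I*X*√3 (M(X, g) = (3*√(-3))*X = (3*(I*√3))*X = (3*I*√3)*X = 3*I*X*√3)
A = -1 - 5*I*√3 (A = -(6 + (3*I*2*√3)*(6 - 1*1))/6 = -(6 + (6*I*√3)*(6 - 1))/6 = -(6 + (6*I*√3)*5)/6 = -(6 + 30*I*√3)/6 = -1 - 5*I*√3 ≈ -1.0 - 8.6602*I)
(1*A)*(-56) = (1*(-1 - 5*I*√3))*(-56) = (-1 - 5*I*√3)*(-56) = 56 + 280*I*√3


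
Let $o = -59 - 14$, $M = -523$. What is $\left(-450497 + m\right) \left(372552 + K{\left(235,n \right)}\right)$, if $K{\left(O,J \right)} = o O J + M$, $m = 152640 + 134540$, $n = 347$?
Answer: $911432327652$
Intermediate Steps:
$o = -73$
$m = 287180$
$K{\left(O,J \right)} = -523 - 73 J O$ ($K{\left(O,J \right)} = - 73 O J - 523 = - 73 J O - 523 = -523 - 73 J O$)
$\left(-450497 + m\right) \left(372552 + K{\left(235,n \right)}\right) = \left(-450497 + 287180\right) \left(372552 - \left(523 + 25331 \cdot 235\right)\right) = - 163317 \left(372552 - 5953308\right) = \left(-163317\right) \left(-5580756\right) = 911432327652$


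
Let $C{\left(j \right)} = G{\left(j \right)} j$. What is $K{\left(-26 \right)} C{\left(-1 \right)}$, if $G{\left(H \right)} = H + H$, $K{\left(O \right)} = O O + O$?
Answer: $1300$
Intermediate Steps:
$K{\left(O \right)} = O + O^{2}$ ($K{\left(O \right)} = O^{2} + O = O + O^{2}$)
$G{\left(H \right)} = 2 H$
$C{\left(j \right)} = 2 j^{2}$ ($C{\left(j \right)} = 2 j j = 2 j^{2}$)
$K{\left(-26 \right)} C{\left(-1 \right)} = - 26 \left(1 - 26\right) 2 \left(-1\right)^{2} = \left(-26\right) \left(-25\right) 2 \cdot 1 = 650 \cdot 2 = 1300$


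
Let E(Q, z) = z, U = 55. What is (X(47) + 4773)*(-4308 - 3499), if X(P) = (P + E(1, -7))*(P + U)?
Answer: -69115371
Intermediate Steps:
X(P) = (-7 + P)*(55 + P) (X(P) = (P - 7)*(P + 55) = (-7 + P)*(55 + P))
(X(47) + 4773)*(-4308 - 3499) = ((-385 + 47² + 48*47) + 4773)*(-4308 - 3499) = ((-385 + 2209 + 2256) + 4773)*(-7807) = (4080 + 4773)*(-7807) = 8853*(-7807) = -69115371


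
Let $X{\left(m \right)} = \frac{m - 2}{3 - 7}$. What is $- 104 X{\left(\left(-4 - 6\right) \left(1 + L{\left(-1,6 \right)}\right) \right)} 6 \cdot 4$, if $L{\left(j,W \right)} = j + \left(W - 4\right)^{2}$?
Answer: $-26208$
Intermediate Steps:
$L{\left(j,W \right)} = j + \left(-4 + W\right)^{2}$
$X{\left(m \right)} = \frac{1}{2} - \frac{m}{4}$ ($X{\left(m \right)} = \frac{-2 + m}{-4} = \left(-2 + m\right) \left(- \frac{1}{4}\right) = \frac{1}{2} - \frac{m}{4}$)
$- 104 X{\left(\left(-4 - 6\right) \left(1 + L{\left(-1,6 \right)}\right) \right)} 6 \cdot 4 = - 104 \left(\frac{1}{2} - \frac{\left(-4 - 6\right) \left(1 - \left(1 - \left(-4 + 6\right)^{2}\right)\right)}{4}\right) 6 \cdot 4 = - 104 \left(\frac{1}{2} - \frac{\left(-10\right) \left(1 - \left(1 - 2^{2}\right)\right)}{4}\right) 24 = - 104 \left(\frac{1}{2} - \frac{\left(-10\right) \left(1 + \left(-1 + 4\right)\right)}{4}\right) 24 = - 104 \left(\frac{1}{2} - \frac{\left(-10\right) \left(1 + 3\right)}{4}\right) 24 = - 104 \left(\frac{1}{2} - \frac{\left(-10\right) 4}{4}\right) 24 = - 104 \left(\frac{1}{2} - -10\right) 24 = - 104 \left(\frac{1}{2} + 10\right) 24 = \left(-104\right) \frac{21}{2} \cdot 24 = \left(-1092\right) 24 = -26208$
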